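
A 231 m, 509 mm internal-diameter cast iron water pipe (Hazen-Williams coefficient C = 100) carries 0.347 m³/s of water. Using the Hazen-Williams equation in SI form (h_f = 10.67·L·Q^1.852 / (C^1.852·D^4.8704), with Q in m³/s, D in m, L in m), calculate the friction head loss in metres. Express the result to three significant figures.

h_f = 10.67·231·0.347^1.852 / (100^1.852·0.509^4.8704) = 1.840 m

h_f ≈ 1.84 m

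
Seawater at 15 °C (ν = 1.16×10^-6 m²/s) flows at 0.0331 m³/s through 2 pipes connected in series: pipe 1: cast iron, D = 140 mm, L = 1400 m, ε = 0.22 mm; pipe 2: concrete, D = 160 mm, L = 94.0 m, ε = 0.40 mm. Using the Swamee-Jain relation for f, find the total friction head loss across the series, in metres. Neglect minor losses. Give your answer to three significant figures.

Pipe 1: V = 2.150 m/s, Re = 2.60×10^5, ε/D = 0.00157, f = 0.02296, h_1 = f(L/D)V²/2g = 54.11 m
Pipe 2: V = 1.646 m/s, Re = 2.27×10^5, ε/D = 0.00250, f = 0.02572, h_2 = f(L/D)V²/2g = 2.087 m
Series → Q common, losses add: H = Σh = 56.20 m

H ≈ 56.2 m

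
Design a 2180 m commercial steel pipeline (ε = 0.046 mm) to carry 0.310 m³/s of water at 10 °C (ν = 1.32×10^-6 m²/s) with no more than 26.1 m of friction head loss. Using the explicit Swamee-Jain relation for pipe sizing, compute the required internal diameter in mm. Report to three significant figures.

Swamee-Jain (Type III): D = 0.66·[ε^1.25·(LQ²/(gh_f))^4.75 + ν·Q^9.4·(L/(gh_f))^5.2]^0.04
LQ²/(gh_f) = 0.8182; L/(gh_f) = 8.514
Term 1 = ε^1.25·(…)^4.75 = 1.46×10^-6; Term 2 = ν·Q^9.4·(…)^5.2 = 1.50×10^-6
D = 0.66·(1.46×10^-6 + 1.50×10^-6)^0.04 = 0.3966 m = 397 mm
Check: V = 2.51 m/s, Re = 7.54×10^5, f = 0.01406, h_f = 24.8 m ≈ 26.1 m ✓

D ≈ 397 mm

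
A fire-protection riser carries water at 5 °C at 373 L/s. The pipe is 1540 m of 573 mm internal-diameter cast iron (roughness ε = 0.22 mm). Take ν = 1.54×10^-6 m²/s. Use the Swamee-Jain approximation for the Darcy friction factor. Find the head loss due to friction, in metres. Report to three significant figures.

h_f ≈ 4.85 m

V = 4Q/(πD²) = 4·0.373/(π·0.573²) = 1.446 m/s
Re = VD/ν = 1.446·0.573/1.54×10^-6 = 5.38×10^5 → turbulent
ε/D = 0.22/573 = 3.84×10^-4
Swamee-Jain: f = 0.01693
h_f = f(L/D)V²/(2g) = 0.01693·(1540/0.573)·1.446²/(2·9.81) = 4.853 m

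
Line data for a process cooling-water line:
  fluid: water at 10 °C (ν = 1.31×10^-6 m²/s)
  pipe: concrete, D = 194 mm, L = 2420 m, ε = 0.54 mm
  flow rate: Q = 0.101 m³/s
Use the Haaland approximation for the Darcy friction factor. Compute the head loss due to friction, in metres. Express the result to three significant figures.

h_f ≈ 192 m

V = 4Q/(πD²) = 4·0.101/(π·0.194²) = 3.417 m/s
Re = VD/ν = 3.417·0.194/1.31×10^-6 = 5.06×10^5 → turbulent
ε/D = 0.54/194 = 0.00278
Haaland: f = 0.02593
h_f = f(L/D)V²/(2g) = 0.02593·(2420/0.194)·3.417²/(2·9.81) = 192.5 m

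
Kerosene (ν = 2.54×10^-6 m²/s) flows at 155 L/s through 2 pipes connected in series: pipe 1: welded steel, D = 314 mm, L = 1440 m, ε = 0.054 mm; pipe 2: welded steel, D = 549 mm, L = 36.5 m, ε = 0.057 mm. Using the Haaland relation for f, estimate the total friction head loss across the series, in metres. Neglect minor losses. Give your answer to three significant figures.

Pipe 1: V = 2.002 m/s, Re = 2.47×10^5, ε/D = 1.72×10^-4, f = 0.01622, h_1 = f(L/D)V²/2g = 15.19 m
Pipe 2: V = 0.6548 m/s, Re = 1.42×10^5, ε/D = 1.04×10^-4, f = 0.01717, h_2 = f(L/D)V²/2g = 0.02495 m
Series → Q common, losses add: H = Σh = 15.21 m

H ≈ 15.2 m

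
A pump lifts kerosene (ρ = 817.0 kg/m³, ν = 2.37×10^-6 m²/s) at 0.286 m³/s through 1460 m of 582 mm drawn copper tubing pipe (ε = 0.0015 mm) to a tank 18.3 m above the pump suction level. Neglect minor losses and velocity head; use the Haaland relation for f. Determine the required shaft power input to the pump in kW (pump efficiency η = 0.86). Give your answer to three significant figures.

P_shaft ≈ 54.6 kW

V = 4Q/(πD²) = 1.075 m/s; Re = 2.64×10^5; ε/D = 2.58×10^-6; f = 0.01471
h_f = f(L/D)V²/2g = 2.174 m
Total head H = z + h_f = 18.3 + 2.174 = 20.47 m
P_hyd = ρgQH = 817.0·9.81·0.286·20.47 = 46.93 kW
P_shaft = P_hyd/η = 46.93/0.86 = 54.57 kW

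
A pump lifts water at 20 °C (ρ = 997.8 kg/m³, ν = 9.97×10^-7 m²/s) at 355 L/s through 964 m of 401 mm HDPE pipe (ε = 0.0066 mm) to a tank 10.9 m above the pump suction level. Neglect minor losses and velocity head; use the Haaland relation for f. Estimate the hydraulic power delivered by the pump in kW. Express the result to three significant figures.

V = 4Q/(πD²) = 2.811 m/s; Re = 1.13×10^6; ε/D = 1.65×10^-5; f = 0.01168
h_f = f(L/D)V²/2g = 11.31 m
Total head H = z + h_f = 10.9 + 11.31 = 22.21 m
P_hyd = ρgQH = 997.8·9.81·0.355·22.21 = 77.18 kW

P_hyd ≈ 77.2 kW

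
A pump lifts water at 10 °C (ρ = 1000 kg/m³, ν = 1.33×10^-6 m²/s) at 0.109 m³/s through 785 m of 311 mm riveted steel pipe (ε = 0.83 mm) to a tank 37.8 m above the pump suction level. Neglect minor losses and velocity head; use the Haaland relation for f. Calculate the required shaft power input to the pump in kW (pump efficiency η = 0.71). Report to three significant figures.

P_shaft ≈ 67.2 kW

V = 4Q/(πD²) = 1.435 m/s; Re = 3.36×10^5; ε/D = 0.00267; f = 0.02577
h_f = f(L/D)V²/2g = 6.825 m
Total head H = z + h_f = 37.8 + 6.825 = 44.63 m
P_hyd = ρgQH = 1000·9.81·0.109·44.63 = 47.72 kW
P_shaft = P_hyd/η = 47.72/0.71 = 67.21 kW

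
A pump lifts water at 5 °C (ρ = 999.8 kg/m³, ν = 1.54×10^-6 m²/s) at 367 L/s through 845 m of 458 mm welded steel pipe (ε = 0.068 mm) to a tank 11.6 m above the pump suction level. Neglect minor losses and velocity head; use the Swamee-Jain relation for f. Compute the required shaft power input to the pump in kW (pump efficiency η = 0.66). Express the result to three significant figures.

P_shaft ≈ 100 kW

V = 4Q/(πD²) = 2.228 m/s; Re = 6.63×10^5; ε/D = 1.48×10^-4; f = 0.01462
h_f = f(L/D)V²/2g = 6.822 m
Total head H = z + h_f = 11.6 + 6.822 = 18.42 m
P_hyd = ρgQH = 999.8·9.81·0.367·18.42 = 66.31 kW
P_shaft = P_hyd/η = 66.31/0.66 = 100.5 kW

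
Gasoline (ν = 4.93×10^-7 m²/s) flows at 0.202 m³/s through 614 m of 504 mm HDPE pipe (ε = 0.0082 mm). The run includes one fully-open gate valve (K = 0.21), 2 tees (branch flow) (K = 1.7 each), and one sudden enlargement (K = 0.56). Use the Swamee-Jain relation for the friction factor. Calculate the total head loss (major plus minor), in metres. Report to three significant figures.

H_L ≈ 0.978 m

V = 4Q/(πD²) = 1.013 m/s; V²/2g = 0.05225 m
Re = 1.04×10^6, ε/D = 1.63×10^-5 → f = 0.01194 (Swamee-Jain)
Major: h_f = f(L/D)·V²/2g = 0.01194·1218·0.05225 = 0.7600 m
Minor: ΣK = 4.17; h_m = ΣK·V²/2g = 0.2179 m
Total H_L = 0.7600 + 0.2179 = 0.9779 m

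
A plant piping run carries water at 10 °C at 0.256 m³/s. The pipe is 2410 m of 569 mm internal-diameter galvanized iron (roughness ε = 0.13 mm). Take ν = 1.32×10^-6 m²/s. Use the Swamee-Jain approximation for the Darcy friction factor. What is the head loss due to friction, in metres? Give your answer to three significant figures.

h_f ≈ 3.49 m

V = 4Q/(πD²) = 4·0.256/(π·0.569²) = 1.007 m/s
Re = VD/ν = 1.007·0.569/1.32×10^-6 = 4.34×10^5 → turbulent
ε/D = 0.13/569 = 2.28×10^-4
Swamee-Jain: f = 0.01596
h_f = f(L/D)V²/(2g) = 0.01596·(2410/0.569)·1.007²/(2·9.81) = 3.492 m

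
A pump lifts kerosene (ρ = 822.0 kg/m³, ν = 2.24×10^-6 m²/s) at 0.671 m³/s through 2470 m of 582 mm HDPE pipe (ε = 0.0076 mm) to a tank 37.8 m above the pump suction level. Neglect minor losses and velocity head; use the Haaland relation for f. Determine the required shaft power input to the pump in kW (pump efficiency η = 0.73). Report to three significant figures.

P_shaft ≈ 409 kW

V = 4Q/(πD²) = 2.522 m/s; Re = 6.55×10^5; ε/D = 1.31×10^-5; f = 0.01263
h_f = f(L/D)V²/2g = 17.39 m
Total head H = z + h_f = 37.8 + 17.39 = 55.19 m
P_hyd = ρgQH = 822.0·9.81·0.671·55.19 = 298.6 kW
P_shaft = P_hyd/η = 298.6/0.73 = 409.0 kW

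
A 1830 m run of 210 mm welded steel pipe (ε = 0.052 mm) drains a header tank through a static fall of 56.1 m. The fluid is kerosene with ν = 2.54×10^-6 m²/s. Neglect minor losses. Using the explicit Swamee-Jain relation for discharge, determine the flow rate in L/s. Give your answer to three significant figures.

Q ≈ 94.0 L/s

Swamee-Jain (Type II): Q = -0.965·√(gD⁵h_f/L)·ln[ε/(3.7D) + √(3.17ν²L/(gD³h_f))]
√(gD⁵h_f/L) = √(9.81·0.210⁵·56.1/1830) = 0.01108
ε/(3.7D) = 6.69×10^-5; √(3.17ν²L/(gD³h_f)) = 8.57×10^-5
Q = -0.965·0.01108·ln(1.526×10^-4) = 0.09398 m³/s
Check: V = 2.71 m/s, Re = 2.24×10^5, f = 0.01722, h_f = 56.3 m ≈ 56.1 m ✓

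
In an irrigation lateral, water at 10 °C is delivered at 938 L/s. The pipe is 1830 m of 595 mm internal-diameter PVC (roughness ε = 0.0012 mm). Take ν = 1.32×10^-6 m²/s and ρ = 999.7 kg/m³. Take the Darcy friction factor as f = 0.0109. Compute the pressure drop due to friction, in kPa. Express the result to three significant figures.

Δp ≈ 191 kPa

V = 4Q/(πD²) = 4·0.938/(π·0.595²) = 3.373 m/s
h_f = f(L/D)V²/(2g) = 0.01090·(1830/0.595)·3.373²/(2·9.81) = 19.45 m
Δp = ρg·h_f = 999.7·9.81·19.45 = 190.7 kPa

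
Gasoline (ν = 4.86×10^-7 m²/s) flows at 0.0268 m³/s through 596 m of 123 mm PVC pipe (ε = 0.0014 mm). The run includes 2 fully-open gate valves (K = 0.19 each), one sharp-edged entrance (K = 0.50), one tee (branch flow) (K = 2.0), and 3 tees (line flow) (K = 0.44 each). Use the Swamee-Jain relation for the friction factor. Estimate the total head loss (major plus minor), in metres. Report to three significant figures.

V = 4Q/(πD²) = 2.255 m/s; V²/2g = 0.2593 m
Re = 5.71×10^5, ε/D = 1.14×10^-5 → f = 0.01298 (Swamee-Jain)
Major: h_f = f(L/D)·V²/2g = 0.01298·4846·0.2593 = 16.31 m
Minor: ΣK = 4.20; h_m = ΣK·V²/2g = 1.089 m
Total H_L = 16.31 + 1.089 = 17.40 m

H_L ≈ 17.4 m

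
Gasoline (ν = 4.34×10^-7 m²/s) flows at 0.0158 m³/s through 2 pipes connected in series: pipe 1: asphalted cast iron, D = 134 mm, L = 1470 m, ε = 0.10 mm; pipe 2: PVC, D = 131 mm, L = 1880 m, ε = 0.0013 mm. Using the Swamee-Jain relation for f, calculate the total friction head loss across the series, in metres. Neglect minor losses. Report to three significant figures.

Pipe 1: V = 1.120 m/s, Re = 3.46×10^5, ε/D = 7.46×10^-4, f = 0.01947, h_1 = f(L/D)V²/2g = 13.67 m
Pipe 2: V = 1.172 m/s, Re = 3.54×10^5, ε/D = 9.92×10^-6, f = 0.01407, h_2 = f(L/D)V²/2g = 14.14 m
Series → Q common, losses add: H = Σh = 27.81 m

H ≈ 27.8 m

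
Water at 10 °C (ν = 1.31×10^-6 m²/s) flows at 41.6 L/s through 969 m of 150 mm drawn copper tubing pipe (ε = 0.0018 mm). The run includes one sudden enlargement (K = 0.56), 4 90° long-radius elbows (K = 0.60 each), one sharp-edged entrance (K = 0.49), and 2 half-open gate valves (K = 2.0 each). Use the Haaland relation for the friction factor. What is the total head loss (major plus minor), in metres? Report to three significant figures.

H_L ≈ 29.0 m

V = 4Q/(πD²) = 2.354 m/s; V²/2g = 0.2825 m
Re = 2.70×10^5, ε/D = 1.20×10^-5 → f = 0.01472 (Haaland)
Major: h_f = f(L/D)·V²/2g = 0.01472·6460·0.2825 = 26.87 m
Minor: ΣK = 7.45; h_m = ΣK·V²/2g = 2.104 m
Total H_L = 26.87 + 2.104 = 28.97 m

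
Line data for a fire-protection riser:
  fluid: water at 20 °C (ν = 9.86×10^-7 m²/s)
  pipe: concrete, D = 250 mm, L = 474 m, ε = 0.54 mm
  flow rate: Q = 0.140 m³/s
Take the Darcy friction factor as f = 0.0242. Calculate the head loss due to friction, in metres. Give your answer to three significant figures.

V = 4Q/(πD²) = 4·0.140/(π·0.250²) = 2.852 m/s
h_f = f(L/D)V²/(2g) = 0.02420·(474/0.250)·2.852²/(2·9.81) = 19.02 m

h_f ≈ 19.0 m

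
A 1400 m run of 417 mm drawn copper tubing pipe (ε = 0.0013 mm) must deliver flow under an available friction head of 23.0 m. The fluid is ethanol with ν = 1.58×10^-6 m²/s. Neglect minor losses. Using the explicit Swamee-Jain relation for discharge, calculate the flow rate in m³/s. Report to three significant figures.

Q ≈ 0.458 m³/s

Swamee-Jain (Type II): Q = -0.965·√(gD⁵h_f/L)·ln[ε/(3.7D) + √(3.17ν²L/(gD³h_f))]
√(gD⁵h_f/L) = √(9.81·0.417⁵·23.0/1400) = 0.04508
ε/(3.7D) = 8.43×10^-7; √(3.17ν²L/(gD³h_f)) = 2.60×10^-5
Q = -0.965·0.04508·ln(2.687×10^-5) = 0.4578 m³/s
Check: V = 3.35 m/s, Re = 8.85×10^5, f = 0.01192, h_f = 22.9 m ≈ 23.0 m ✓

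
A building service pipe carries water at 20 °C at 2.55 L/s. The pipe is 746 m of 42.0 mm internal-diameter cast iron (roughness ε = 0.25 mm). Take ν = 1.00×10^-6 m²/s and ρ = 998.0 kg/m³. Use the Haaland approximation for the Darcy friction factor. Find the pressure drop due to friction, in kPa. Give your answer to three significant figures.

Δp ≈ 993 kPa

V = 4Q/(πD²) = 4·0.00255/(π·0.0420²) = 1.841 m/s
Re = VD/ν = 1.841·0.0420/1.00×10^-6 = 7.73×10^4 → turbulent
ε/D = 0.25/42.0 = 0.00595
Haaland: f = 0.03308
h_f = f(L/D)V²/(2g) = 0.03308·(746/0.0420)·1.841²/(2·9.81) = 101.5 m
Δp = ρg·h_f = 998.0·9.81·101.5 = 993.3 kPa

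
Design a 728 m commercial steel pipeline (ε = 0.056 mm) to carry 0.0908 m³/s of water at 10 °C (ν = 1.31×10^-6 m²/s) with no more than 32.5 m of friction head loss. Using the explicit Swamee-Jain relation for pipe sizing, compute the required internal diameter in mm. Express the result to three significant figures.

Swamee-Jain (Type III): D = 0.66·[ε^1.25·(LQ²/(gh_f))^4.75 + ν·Q^9.4·(L/(gh_f))^5.2]^0.04
LQ²/(gh_f) = 0.01883; L/(gh_f) = 2.283
Term 1 = ε^1.25·(…)^4.75 = 3.09×10^-14; Term 2 = ν·Q^9.4·(…)^5.2 = 1.54×10^-14
D = 0.66·(3.09×10^-14 + 1.54×10^-14)^0.04 = 0.1933 m = 193 mm
Check: V = 3.09 m/s, Re = 4.57×10^5, f = 0.01640, h_f = 30.2 m ≈ 32.5 m ✓

D ≈ 193 mm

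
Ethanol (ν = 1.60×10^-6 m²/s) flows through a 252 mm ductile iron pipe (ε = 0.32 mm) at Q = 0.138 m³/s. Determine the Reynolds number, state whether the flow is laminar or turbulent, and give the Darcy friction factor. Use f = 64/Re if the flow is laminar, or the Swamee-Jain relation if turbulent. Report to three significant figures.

V = 4Q/(πD²) = 2.767 m/s
Re = VD/ν = 2.767·0.252/1.60×10^-6 = 4.36×10^5
Re > 4000 → turbulent; ε/D = 0.00127
Swamee-Jain: f = 0.02153

Re ≈ 4.36×10^5; turbulent; f ≈ 0.0215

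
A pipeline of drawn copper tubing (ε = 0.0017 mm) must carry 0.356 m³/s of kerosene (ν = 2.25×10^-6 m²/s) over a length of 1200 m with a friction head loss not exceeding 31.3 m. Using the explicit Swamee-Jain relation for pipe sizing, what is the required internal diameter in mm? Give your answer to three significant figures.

Swamee-Jain (Type III): D = 0.66·[ε^1.25·(LQ²/(gh_f))^4.75 + ν·Q^9.4·(L/(gh_f))^5.2]^0.04
LQ²/(gh_f) = 0.4953; L/(gh_f) = 3.908
Term 1 = ε^1.25·(…)^4.75 = 2.18×10^-9; Term 2 = ν·Q^9.4·(…)^5.2 = 1.64×10^-7
D = 0.66·(2.18×10^-9 + 1.64×10^-7)^0.04 = 0.3535 m = 353 mm
Check: V = 3.63 m/s, Re = 5.70×10^5, f = 0.01287, h_f = 29.3 m ≈ 31.3 m ✓

D ≈ 353 mm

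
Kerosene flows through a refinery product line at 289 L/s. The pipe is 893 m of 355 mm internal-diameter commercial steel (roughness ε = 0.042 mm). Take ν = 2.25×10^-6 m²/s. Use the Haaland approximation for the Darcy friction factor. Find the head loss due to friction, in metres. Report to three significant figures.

V = 4Q/(πD²) = 4·0.289/(π·0.355²) = 2.920 m/s
Re = VD/ν = 2.920·0.355/2.25×10^-6 = 4.61×10^5 → turbulent
ε/D = 0.042/355 = 1.18×10^-4
Haaland: f = 0.01460
h_f = f(L/D)V²/(2g) = 0.01460·(893/0.355)·2.920²/(2·9.81) = 15.95 m

h_f ≈ 16.0 m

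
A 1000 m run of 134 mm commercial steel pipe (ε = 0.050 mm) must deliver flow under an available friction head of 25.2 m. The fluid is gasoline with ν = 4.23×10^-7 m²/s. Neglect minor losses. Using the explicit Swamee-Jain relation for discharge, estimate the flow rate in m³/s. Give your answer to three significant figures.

Q ≈ 0.0282 m³/s

Swamee-Jain (Type II): Q = -0.965·√(gD⁵h_f/L)·ln[ε/(3.7D) + √(3.17ν²L/(gD³h_f))]
√(gD⁵h_f/L) = √(9.81·0.134⁵·25.2/1000) = 0.003268
ε/(3.7D) = 1.01×10^-4; √(3.17ν²L/(gD³h_f)) = 3.09×10^-5
Q = -0.965·0.003268·ln(1.317×10^-4) = 0.02818 m³/s
Check: V = 2.00 m/s, Re = 6.33×10^5, f = 0.01670, h_f = 25.4 m ≈ 25.2 m ✓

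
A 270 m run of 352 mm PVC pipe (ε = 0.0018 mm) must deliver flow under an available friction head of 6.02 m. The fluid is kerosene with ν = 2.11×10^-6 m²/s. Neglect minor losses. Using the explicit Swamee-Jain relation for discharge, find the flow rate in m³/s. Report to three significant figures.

Swamee-Jain (Type II): Q = -0.965·√(gD⁵h_f/L)·ln[ε/(3.7D) + √(3.17ν²L/(gD³h_f))]
√(gD⁵h_f/L) = √(9.81·0.352⁵·6.02/270) = 0.03438
ε/(3.7D) = 1.38×10^-6; √(3.17ν²L/(gD³h_f)) = 3.85×10^-5
Q = -0.965·0.03438·ln(3.985×10^-5) = 0.3361 m³/s
Check: V = 3.45 m/s, Re = 5.76×10^5, f = 0.01286, h_f = 6.00 m ≈ 6.02 m ✓

Q ≈ 0.336 m³/s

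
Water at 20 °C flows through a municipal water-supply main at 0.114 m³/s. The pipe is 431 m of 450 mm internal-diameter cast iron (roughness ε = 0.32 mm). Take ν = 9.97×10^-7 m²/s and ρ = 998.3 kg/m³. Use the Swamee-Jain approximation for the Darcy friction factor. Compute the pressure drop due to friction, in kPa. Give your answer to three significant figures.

V = 4Q/(πD²) = 4·0.114/(π·0.450²) = 0.7168 m/s
Re = VD/ν = 0.7168·0.450/9.97×10^-7 = 3.24×10^5 → turbulent
ε/D = 0.32/450 = 7.11×10^-4
Swamee-Jain: f = 0.01937
h_f = f(L/D)V²/(2g) = 0.01937·(431/0.450)·0.7168²/(2·9.81) = 0.4857 m
Δp = ρg·h_f = 998.3·9.81·0.4857 = 4.757 kPa

Δp ≈ 4.76 kPa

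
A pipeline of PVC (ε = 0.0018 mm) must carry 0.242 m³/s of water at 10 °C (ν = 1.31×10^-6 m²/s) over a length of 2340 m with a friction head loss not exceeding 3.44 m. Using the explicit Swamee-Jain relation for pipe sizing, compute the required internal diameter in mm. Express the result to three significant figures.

Swamee-Jain (Type III): D = 0.66·[ε^1.25·(LQ²/(gh_f))^4.75 + ν·Q^9.4·(L/(gh_f))^5.2]^0.04
LQ²/(gh_f) = 4.061; L/(gh_f) = 69.34
Term 1 = ε^1.25·(…)^4.75 = 5.13×10^-5; Term 2 = ν·Q^9.4·(…)^5.2 = 0.00791
D = 0.66·(5.13×10^-5 + 0.00791)^0.04 = 0.5440 m = 544 mm
Check: V = 1.04 m/s, Re = 4.32×10^5, f = 0.01349, h_f = 3.21 m ≈ 3.44 m ✓

D ≈ 544 mm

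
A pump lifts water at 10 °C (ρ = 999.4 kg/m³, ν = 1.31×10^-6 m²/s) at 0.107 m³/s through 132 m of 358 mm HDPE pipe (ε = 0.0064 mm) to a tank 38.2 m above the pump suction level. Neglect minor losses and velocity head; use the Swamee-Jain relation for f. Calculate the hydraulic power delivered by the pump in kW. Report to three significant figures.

V = 4Q/(πD²) = 1.063 m/s; Re = 2.90×10^5; ε/D = 1.79×10^-5; f = 0.01467
h_f = f(L/D)V²/2g = 0.3114 m
Total head H = z + h_f = 38.2 + 0.3114 = 38.51 m
P_hyd = ρgQH = 999.4·9.81·0.107·38.51 = 40.40 kW

P_hyd ≈ 40.4 kW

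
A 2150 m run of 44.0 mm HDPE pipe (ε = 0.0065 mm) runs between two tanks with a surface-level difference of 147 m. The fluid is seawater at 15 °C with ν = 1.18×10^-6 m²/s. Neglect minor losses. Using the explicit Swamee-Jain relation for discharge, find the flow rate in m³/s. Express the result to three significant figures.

Q ≈ 0.00258 m³/s

Swamee-Jain (Type II): Q = -0.965·√(gD⁵h_f/L)·ln[ε/(3.7D) + √(3.17ν²L/(gD³h_f))]
√(gD⁵h_f/L) = √(9.81·0.0440⁵·147/2150) = 3.326×10^-4
ε/(3.7D) = 3.99×10^-5; √(3.17ν²L/(gD³h_f)) = 2.78×10^-4
Q = -0.965·3.326×10^-4·ln(3.179×10^-4) = 0.002585 m³/s
Check: V = 1.70 m/s, Re = 6.34×10^4, f = 0.02036, h_f = 147 m ≈ 147 m ✓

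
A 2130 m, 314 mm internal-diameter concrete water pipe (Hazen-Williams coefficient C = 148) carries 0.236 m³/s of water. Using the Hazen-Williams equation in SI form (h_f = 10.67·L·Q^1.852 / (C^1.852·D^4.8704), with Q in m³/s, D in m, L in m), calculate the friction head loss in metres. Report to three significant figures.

h_f ≈ 42.3 m

h_f = 10.67·2130·0.236^1.852 / (148^1.852·0.314^4.8704) = 42.27 m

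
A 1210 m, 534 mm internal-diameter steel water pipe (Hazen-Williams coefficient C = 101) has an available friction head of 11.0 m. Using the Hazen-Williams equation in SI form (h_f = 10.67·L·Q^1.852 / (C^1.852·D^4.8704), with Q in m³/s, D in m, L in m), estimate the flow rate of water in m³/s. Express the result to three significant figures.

Rearranging: Q = [h_f·C^1.852·D^4.8704 / (10.67·L)]^(1/1.852)
Q = [11.0·101^1.852·0.534^4.8704 / (10.67·1210)]^0.540 = 0.4270 m³/s

Q ≈ 0.427 m³/s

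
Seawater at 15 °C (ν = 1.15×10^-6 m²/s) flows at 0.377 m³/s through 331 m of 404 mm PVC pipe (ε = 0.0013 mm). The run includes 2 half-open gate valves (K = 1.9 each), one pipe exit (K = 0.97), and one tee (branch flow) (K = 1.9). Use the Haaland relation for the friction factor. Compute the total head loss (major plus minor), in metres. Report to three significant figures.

H_L ≈ 7.12 m

V = 4Q/(πD²) = 2.941 m/s; V²/2g = 0.4408 m
Re = 1.03×10^6, ε/D = 3.22×10^-6 → f = 0.01158 (Haaland)
Major: h_f = f(L/D)·V²/2g = 0.01158·819.3·0.4408 = 4.181 m
Minor: ΣK = 6.67; h_m = ΣK·V²/2g = 2.940 m
Total H_L = 4.181 + 2.940 = 7.122 m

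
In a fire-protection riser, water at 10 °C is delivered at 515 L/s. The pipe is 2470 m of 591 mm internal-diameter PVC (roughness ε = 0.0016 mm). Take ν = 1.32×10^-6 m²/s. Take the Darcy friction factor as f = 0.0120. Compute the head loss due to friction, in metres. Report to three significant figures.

V = 4Q/(πD²) = 4·0.515/(π·0.591²) = 1.877 m/s
h_f = f(L/D)V²/(2g) = 0.01200·(2470/0.591)·1.877²/(2·9.81) = 9.009 m

h_f ≈ 9.01 m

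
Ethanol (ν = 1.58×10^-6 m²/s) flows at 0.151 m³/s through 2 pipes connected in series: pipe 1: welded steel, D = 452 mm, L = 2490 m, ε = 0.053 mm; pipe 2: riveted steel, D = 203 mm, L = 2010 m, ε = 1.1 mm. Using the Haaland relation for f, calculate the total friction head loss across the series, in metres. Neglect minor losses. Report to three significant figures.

H ≈ 348 m

Pipe 1: V = 0.9410 m/s, Re = 2.69×10^5, ε/D = 1.17×10^-4, f = 0.01561, h_1 = f(L/D)V²/2g = 3.882 m
Pipe 2: V = 4.665 m/s, Re = 5.99×10^5, ε/D = 0.00542, f = 0.03132, h_2 = f(L/D)V²/2g = 344.1 m
Series → Q common, losses add: H = Σh = 347.9 m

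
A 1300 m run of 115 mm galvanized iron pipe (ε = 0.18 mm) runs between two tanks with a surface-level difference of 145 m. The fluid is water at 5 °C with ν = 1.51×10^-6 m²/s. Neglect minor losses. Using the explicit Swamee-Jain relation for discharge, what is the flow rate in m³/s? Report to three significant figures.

Swamee-Jain (Type II): Q = -0.965·√(gD⁵h_f/L)·ln[ε/(3.7D) + √(3.17ν²L/(gD³h_f))]
√(gD⁵h_f/L) = √(9.81·0.115⁵·145/1300) = 0.004691
ε/(3.7D) = 4.23×10^-4; √(3.17ν²L/(gD³h_f)) = 6.59×10^-5
Q = -0.965·0.004691·ln(4.889×10^-4) = 0.03451 m³/s
Check: V = 3.32 m/s, Re = 2.53×10^5, f = 0.02296, h_f = 146 m ≈ 145 m ✓

Q ≈ 0.0345 m³/s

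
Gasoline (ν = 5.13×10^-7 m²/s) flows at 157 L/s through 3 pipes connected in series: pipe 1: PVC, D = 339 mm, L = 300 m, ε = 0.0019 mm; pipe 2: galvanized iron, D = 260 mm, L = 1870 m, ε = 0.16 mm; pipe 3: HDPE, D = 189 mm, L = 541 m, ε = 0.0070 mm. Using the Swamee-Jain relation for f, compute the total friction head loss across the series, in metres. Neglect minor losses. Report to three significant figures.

H ≈ 111 m

Pipe 1: V = 1.739 m/s, Re = 1.15×10^6, ε/D = 5.60×10^-6, f = 0.01149, h_1 = f(L/D)V²/2g = 1.568 m
Pipe 2: V = 2.957 m/s, Re = 1.50×10^6, ε/D = 6.15×10^-4, f = 0.01788, h_2 = f(L/D)V²/2g = 57.31 m
Pipe 3: V = 5.596 m/s, Re = 2.06×10^6, ε/D = 3.70×10^-5, f = 0.01152, h_3 = f(L/D)V²/2g = 52.62 m
Series → Q common, losses add: H = Σh = 111.5 m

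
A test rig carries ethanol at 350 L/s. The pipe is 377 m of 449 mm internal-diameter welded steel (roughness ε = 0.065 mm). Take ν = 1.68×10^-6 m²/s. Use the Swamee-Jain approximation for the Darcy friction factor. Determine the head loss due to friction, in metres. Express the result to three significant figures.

V = 4Q/(πD²) = 4·0.350/(π·0.449²) = 2.210 m/s
Re = VD/ν = 2.210·0.449/1.68×10^-6 = 5.91×10^5 → turbulent
ε/D = 0.065/449 = 1.45×10^-4
Swamee-Jain: f = 0.01473
h_f = f(L/D)V²/(2g) = 0.01473·(377/0.449)·2.210²/(2·9.81) = 3.079 m

h_f ≈ 3.08 m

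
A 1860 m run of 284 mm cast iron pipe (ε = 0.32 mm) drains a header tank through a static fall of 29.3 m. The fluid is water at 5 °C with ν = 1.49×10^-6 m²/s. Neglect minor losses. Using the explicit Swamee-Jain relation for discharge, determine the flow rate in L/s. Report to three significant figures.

Swamee-Jain (Type II): Q = -0.965·√(gD⁵h_f/L)·ln[ε/(3.7D) + √(3.17ν²L/(gD³h_f))]
√(gD⁵h_f/L) = √(9.81·0.284⁵·29.3/1860) = 0.01690
ε/(3.7D) = 3.05×10^-4; √(3.17ν²L/(gD³h_f)) = 4.46×10^-5
Q = -0.965·0.01690·ln(3.491×10^-4) = 0.1298 m³/s
Check: V = 2.05 m/s, Re = 3.91×10^5, f = 0.02105, h_f = 29.5 m ≈ 29.3 m ✓

Q ≈ 130 L/s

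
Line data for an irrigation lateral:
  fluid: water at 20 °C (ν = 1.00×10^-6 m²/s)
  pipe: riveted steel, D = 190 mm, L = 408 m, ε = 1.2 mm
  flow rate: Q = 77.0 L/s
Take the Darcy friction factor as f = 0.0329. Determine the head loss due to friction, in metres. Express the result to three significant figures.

V = 4Q/(πD²) = 4·0.0770/(π·0.190²) = 2.716 m/s
h_f = f(L/D)V²/(2g) = 0.03290·(408/0.190)·2.716²/(2·9.81) = 26.56 m

h_f ≈ 26.6 m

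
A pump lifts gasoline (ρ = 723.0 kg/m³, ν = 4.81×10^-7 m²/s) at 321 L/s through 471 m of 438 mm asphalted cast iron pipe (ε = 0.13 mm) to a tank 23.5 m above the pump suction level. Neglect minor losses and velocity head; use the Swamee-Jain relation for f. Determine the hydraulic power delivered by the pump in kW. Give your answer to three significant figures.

V = 4Q/(πD²) = 2.130 m/s; Re = 1.94×10^6; ε/D = 2.97×10^-4; f = 0.01537
h_f = f(L/D)V²/2g = 3.825 m
Total head H = z + h_f = 23.5 + 3.825 = 27.32 m
P_hyd = ρgQH = 723.0·9.81·0.321·27.32 = 62.21 kW

P_hyd ≈ 62.2 kW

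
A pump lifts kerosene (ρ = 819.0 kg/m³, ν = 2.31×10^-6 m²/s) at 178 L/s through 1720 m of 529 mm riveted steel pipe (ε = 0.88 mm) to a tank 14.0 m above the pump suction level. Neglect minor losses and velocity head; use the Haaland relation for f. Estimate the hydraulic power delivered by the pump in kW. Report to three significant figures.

P_hyd ≈ 23.6 kW

V = 4Q/(πD²) = 0.8099 m/s; Re = 1.85×10^5; ε/D = 0.00166; f = 0.02331
h_f = f(L/D)V²/2g = 2.534 m
Total head H = z + h_f = 14.0 + 2.534 = 16.53 m
P_hyd = ρgQH = 819.0·9.81·0.178·16.53 = 23.65 kW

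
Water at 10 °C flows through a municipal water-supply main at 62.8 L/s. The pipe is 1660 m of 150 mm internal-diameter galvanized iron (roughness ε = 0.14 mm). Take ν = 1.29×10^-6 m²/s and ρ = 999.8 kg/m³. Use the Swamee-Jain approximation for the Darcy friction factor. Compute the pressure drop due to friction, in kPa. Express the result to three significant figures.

V = 4Q/(πD²) = 4·0.0628/(π·0.150²) = 3.554 m/s
Re = VD/ν = 3.554·0.150/1.29×10^-6 = 4.13×10^5 → turbulent
ε/D = 0.14/150 = 9.33×10^-4
Swamee-Jain: f = 0.02019
h_f = f(L/D)V²/(2g) = 0.02019·(1660/0.150)·3.554²/(2·9.81) = 143.8 m
Δp = ρg·h_f = 999.8·9.81·143.8 = 1411 kPa

Δp ≈ 1410 kPa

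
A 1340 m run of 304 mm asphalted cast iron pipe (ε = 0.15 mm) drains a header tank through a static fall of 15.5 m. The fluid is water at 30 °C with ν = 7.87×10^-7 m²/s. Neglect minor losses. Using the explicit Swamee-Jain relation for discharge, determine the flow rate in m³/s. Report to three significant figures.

Swamee-Jain (Type II): Q = -0.965·√(gD⁵h_f/L)·ln[ε/(3.7D) + √(3.17ν²L/(gD³h_f))]
√(gD⁵h_f/L) = √(9.81·0.304⁵·15.5/1340) = 0.01716
ε/(3.7D) = 1.33×10^-4; √(3.17ν²L/(gD³h_f)) = 2.48×10^-5
Q = -0.965·0.01716·ln(1.582×10^-4) = 0.1450 m³/s
Check: V = 2.00 m/s, Re = 7.71×10^5, f = 0.01741, h_f = 15.6 m ≈ 15.5 m ✓

Q ≈ 0.145 m³/s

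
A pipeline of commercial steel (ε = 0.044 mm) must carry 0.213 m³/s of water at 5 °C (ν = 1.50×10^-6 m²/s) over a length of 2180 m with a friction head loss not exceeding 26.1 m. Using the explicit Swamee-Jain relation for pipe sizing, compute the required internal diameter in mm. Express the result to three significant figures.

D ≈ 345 mm

Swamee-Jain (Type III): D = 0.66·[ε^1.25·(LQ²/(gh_f))^4.75 + ν·Q^9.4·(L/(gh_f))^5.2]^0.04
LQ²/(gh_f) = 0.3863; L/(gh_f) = 8.514
Term 1 = ε^1.25·(…)^4.75 = 3.91×10^-8; Term 2 = ν·Q^9.4·(…)^5.2 = 5.01×10^-8
D = 0.66·(3.91×10^-8 + 5.01×10^-8)^0.04 = 0.3448 m = 345 mm
Check: V = 2.28 m/s, Re = 5.24×10^5, f = 0.01471, h_f = 24.7 m ≈ 26.1 m ✓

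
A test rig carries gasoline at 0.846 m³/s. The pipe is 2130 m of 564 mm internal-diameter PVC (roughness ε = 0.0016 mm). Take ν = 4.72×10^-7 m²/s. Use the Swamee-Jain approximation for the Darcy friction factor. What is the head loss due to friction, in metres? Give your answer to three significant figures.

h_f ≈ 20.9 m

V = 4Q/(πD²) = 4·0.846/(π·0.564²) = 3.386 m/s
Re = VD/ν = 3.386·0.564/4.72×10^-7 = 4.05×10^6 → turbulent
ε/D = 0.0016/564 = 2.84×10^-6
Swamee-Jain: f = 0.009466
h_f = f(L/D)V²/(2g) = 0.009466·(2130/0.564)·3.386²/(2·9.81) = 20.89 m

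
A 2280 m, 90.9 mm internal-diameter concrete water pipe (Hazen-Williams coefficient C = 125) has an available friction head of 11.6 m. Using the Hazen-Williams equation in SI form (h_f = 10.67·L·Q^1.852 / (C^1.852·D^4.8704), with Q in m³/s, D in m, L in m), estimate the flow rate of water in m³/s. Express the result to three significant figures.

Q ≈ 0.00367 m³/s

Rearranging: Q = [h_f·C^1.852·D^4.8704 / (10.67·L)]^(1/1.852)
Q = [11.6·125^1.852·0.0909^4.8704 / (10.67·2280)]^0.540 = 0.003669 m³/s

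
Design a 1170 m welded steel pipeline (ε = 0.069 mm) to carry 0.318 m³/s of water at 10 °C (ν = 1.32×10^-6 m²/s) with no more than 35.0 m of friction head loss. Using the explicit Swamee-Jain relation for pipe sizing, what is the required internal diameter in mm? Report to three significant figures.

D ≈ 338 mm

Swamee-Jain (Type III): D = 0.66·[ε^1.25·(LQ²/(gh_f))^4.75 + ν·Q^9.4·(L/(gh_f))^5.2]^0.04
LQ²/(gh_f) = 0.3446; L/(gh_f) = 3.408
Term 1 = ε^1.25·(…)^4.75 = 3.99×10^-8; Term 2 = ν·Q^9.4·(…)^5.2 = 1.63×10^-8
D = 0.66·(3.99×10^-8 + 1.63×10^-8)^0.04 = 0.3385 m = 338 mm
Check: V = 3.53 m/s, Re = 9.06×10^5, f = 0.01490, h_f = 32.8 m ≈ 35.0 m ✓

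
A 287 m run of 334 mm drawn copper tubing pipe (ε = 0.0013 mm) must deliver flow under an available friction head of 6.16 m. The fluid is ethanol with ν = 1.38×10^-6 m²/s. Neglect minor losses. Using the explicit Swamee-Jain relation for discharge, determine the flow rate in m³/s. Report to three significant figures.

Q ≈ 0.298 m³/s

Swamee-Jain (Type II): Q = -0.965·√(gD⁵h_f/L)·ln[ε/(3.7D) + √(3.17ν²L/(gD³h_f))]
√(gD⁵h_f/L) = √(9.81·0.334⁵·6.16/287) = 0.02958
ε/(3.7D) = 1.05×10^-6; √(3.17ν²L/(gD³h_f)) = 2.77×10^-5
Q = -0.965·0.02958·ln(2.879×10^-5) = 0.2985 m³/s
Check: V = 3.41 m/s, Re = 8.25×10^5, f = 0.01208, h_f = 6.14 m ≈ 6.16 m ✓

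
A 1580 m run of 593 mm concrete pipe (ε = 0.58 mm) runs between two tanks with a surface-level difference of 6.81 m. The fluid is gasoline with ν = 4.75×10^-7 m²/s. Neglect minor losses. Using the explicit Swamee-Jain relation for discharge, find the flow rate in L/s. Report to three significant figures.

Swamee-Jain (Type II): Q = -0.965·√(gD⁵h_f/L)·ln[ε/(3.7D) + √(3.17ν²L/(gD³h_f))]
√(gD⁵h_f/L) = √(9.81·0.593⁵·6.81/1580) = 0.05568
ε/(3.7D) = 2.64×10^-4; √(3.17ν²L/(gD³h_f)) = 9.01×10^-6
Q = -0.965·0.05568·ln(2.734×10^-4) = 0.4409 m³/s
Check: V = 1.60 m/s, Re = 1.99×10^6, f = 0.01975, h_f = 6.83 m ≈ 6.81 m ✓

Q ≈ 441 L/s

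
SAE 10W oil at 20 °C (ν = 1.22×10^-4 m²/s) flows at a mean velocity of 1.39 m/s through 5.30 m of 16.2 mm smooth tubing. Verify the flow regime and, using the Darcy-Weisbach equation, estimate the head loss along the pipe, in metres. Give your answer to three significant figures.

Re = VD/ν = 1.39·0.01620/1.22×10^-4 = 185 → laminar (Re < 2300)
f = 64/Re = 0.3467
h_f = f(L/D)V²/(2g) = 0.3467·(5.30/0.01620)·1.39²/(2·9.81) = 11.17 m

h_f ≈ 11.2 m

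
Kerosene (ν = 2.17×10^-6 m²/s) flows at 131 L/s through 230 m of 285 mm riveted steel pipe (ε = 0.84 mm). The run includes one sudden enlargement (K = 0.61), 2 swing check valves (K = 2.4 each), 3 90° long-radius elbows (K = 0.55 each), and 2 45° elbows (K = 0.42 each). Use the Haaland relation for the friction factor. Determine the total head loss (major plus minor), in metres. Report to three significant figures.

V = 4Q/(πD²) = 2.053 m/s; V²/2g = 0.2149 m
Re = 2.70×10^5, ε/D = 0.00295 → f = 0.02654 (Haaland)
Major: h_f = f(L/D)·V²/2g = 0.02654·807.0·0.2149 = 4.604 m
Minor: ΣK = 7.90; h_m = ΣK·V²/2g = 1.698 m
Total H_L = 4.604 + 1.698 = 6.301 m

H_L ≈ 6.30 m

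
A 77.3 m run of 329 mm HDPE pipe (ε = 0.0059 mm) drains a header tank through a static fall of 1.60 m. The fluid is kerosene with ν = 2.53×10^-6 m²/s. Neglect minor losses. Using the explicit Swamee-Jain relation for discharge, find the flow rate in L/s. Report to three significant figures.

Q ≈ 263 L/s

Swamee-Jain (Type II): Q = -0.965·√(gD⁵h_f/L)·ln[ε/(3.7D) + √(3.17ν²L/(gD³h_f))]
√(gD⁵h_f/L) = √(9.81·0.329⁵·1.60/77.3) = 0.02798
ε/(3.7D) = 4.85×10^-6; √(3.17ν²L/(gD³h_f)) = 5.30×10^-5
Q = -0.965·0.02798·ln(5.782×10^-5) = 0.2634 m³/s
Check: V = 3.10 m/s, Re = 4.03×10^5, f = 0.01386, h_f = 1.59 m ≈ 1.60 m ✓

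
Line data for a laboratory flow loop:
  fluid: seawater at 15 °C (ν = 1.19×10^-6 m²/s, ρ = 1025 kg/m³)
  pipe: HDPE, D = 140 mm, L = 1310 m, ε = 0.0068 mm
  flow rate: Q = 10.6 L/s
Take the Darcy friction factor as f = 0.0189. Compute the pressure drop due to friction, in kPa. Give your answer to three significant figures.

Δp ≈ 43.0 kPa

V = 4Q/(πD²) = 4·0.0106/(π·0.140²) = 0.6886 m/s
h_f = f(L/D)V²/(2g) = 0.01890·(1310/0.140)·0.6886²/(2·9.81) = 4.274 m
Δp = ρg·h_f = 1025·9.81·4.274 = 42.98 kPa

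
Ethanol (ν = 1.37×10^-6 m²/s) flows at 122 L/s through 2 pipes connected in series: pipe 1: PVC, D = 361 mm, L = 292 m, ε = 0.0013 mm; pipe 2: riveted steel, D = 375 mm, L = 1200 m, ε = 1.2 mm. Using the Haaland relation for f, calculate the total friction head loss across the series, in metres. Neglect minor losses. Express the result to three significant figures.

H ≈ 6.22 m

Pipe 1: V = 1.192 m/s, Re = 3.14×10^5, ε/D = 3.60×10^-6, f = 0.01425, h_1 = f(L/D)V²/2g = 0.8346 m
Pipe 2: V = 1.105 m/s, Re = 3.02×10^5, ε/D = 0.00320, f = 0.02708, h_2 = f(L/D)V²/2g = 5.390 m
Series → Q common, losses add: H = Σh = 6.224 m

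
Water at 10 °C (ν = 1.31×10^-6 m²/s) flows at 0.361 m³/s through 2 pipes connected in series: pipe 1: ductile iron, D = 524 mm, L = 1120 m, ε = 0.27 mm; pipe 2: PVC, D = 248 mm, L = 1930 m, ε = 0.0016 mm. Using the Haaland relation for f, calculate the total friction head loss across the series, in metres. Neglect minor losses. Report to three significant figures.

H ≈ 251 m

Pipe 1: V = 1.674 m/s, Re = 6.70×10^5, ε/D = 5.15×10^-4, f = 0.01748, h_1 = f(L/D)V²/2g = 5.335 m
Pipe 2: V = 7.473 m/s, Re = 1.41×10^6, ε/D = 6.45×10^-6, f = 0.01108, h_2 = f(L/D)V²/2g = 245.5 m
Series → Q common, losses add: H = Σh = 250.9 m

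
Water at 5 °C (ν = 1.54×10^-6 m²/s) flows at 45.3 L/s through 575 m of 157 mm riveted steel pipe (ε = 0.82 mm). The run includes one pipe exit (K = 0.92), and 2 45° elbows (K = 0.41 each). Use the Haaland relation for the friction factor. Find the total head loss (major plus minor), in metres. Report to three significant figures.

V = 4Q/(πD²) = 2.340 m/s; V²/2g = 0.2791 m
Re = 2.39×10^5, ε/D = 0.00522 → f = 0.03119 (Haaland)
Major: h_f = f(L/D)·V²/2g = 0.03119·3662·0.2791 = 31.88 m
Minor: ΣK = 1.74; h_m = ΣK·V²/2g = 0.4856 m
Total H_L = 31.88 + 0.4856 = 32.36 m

H_L ≈ 32.4 m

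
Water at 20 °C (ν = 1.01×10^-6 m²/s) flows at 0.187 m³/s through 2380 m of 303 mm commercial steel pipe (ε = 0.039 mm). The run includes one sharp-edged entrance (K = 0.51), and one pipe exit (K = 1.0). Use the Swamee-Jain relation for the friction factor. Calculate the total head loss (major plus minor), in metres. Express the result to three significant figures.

H_L ≈ 38.7 m

V = 4Q/(πD²) = 2.593 m/s; V²/2g = 0.3428 m
Re = 7.78×10^5, ε/D = 1.29×10^-4 → f = 0.01419 (Swamee-Jain)
Major: h_f = f(L/D)·V²/2g = 0.01419·7855·0.3428 = 38.20 m
Minor: ΣK = 1.51; h_m = ΣK·V²/2g = 0.5176 m
Total H_L = 38.20 + 0.5176 = 38.72 m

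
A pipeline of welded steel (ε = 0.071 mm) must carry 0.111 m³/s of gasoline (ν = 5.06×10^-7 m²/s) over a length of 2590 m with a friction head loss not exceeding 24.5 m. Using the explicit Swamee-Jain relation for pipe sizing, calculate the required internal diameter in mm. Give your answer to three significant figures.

D ≈ 282 mm

Swamee-Jain (Type III): D = 0.66·[ε^1.25·(LQ²/(gh_f))^4.75 + ν·Q^9.4·(L/(gh_f))^5.2]^0.04
LQ²/(gh_f) = 0.1328; L/(gh_f) = 10.78
Term 1 = ε^1.25·(…)^4.75 = 4.46×10^-10; Term 2 = ν·Q^9.4·(…)^5.2 = 1.26×10^-10
D = 0.66·(4.46×10^-10 + 1.26×10^-10)^0.04 = 0.2817 m = 282 mm
Check: V = 1.78 m/s, Re = 9.91×10^5, f = 0.01532, h_f = 22.8 m ≈ 24.5 m ✓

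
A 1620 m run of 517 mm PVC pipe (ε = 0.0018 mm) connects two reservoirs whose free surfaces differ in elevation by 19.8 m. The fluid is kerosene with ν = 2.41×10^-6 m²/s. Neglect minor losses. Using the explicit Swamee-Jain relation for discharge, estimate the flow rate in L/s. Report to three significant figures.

Q ≈ 660 L/s

Swamee-Jain (Type II): Q = -0.965·√(gD⁵h_f/L)·ln[ε/(3.7D) + √(3.17ν²L/(gD³h_f))]
√(gD⁵h_f/L) = √(9.81·0.517⁵·19.8/1620) = 0.06655
ε/(3.7D) = 9.41×10^-7; √(3.17ν²L/(gD³h_f)) = 3.33×10^-5
Q = -0.965·0.06655·ln(3.428×10^-5) = 0.6602 m³/s
Check: V = 3.15 m/s, Re = 6.75×10^5, f = 0.01248, h_f = 19.7 m ≈ 19.8 m ✓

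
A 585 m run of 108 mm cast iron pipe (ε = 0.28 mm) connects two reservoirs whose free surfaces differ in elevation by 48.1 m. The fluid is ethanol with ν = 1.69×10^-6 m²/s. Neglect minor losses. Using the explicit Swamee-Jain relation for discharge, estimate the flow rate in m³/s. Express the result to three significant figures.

Q ≈ 0.0237 m³/s

Swamee-Jain (Type II): Q = -0.965·√(gD⁵h_f/L)·ln[ε/(3.7D) + √(3.17ν²L/(gD³h_f))]
√(gD⁵h_f/L) = √(9.81·0.108⁵·48.1/585) = 0.003443
ε/(3.7D) = 7.01×10^-4; √(3.17ν²L/(gD³h_f)) = 9.44×10^-5
Q = -0.965·0.003443·ln(7.951×10^-4) = 0.02371 m³/s
Check: V = 2.59 m/s, Re = 1.65×10^5, f = 0.02621, h_f = 48.5 m ≈ 48.1 m ✓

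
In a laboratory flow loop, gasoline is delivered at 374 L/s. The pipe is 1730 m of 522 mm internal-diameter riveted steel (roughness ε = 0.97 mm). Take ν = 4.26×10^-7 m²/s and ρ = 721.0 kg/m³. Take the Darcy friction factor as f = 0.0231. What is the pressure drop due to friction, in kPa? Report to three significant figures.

V = 4Q/(πD²) = 4·0.374/(π·0.522²) = 1.748 m/s
h_f = f(L/D)V²/(2g) = 0.02310·(1730/0.522)·1.748²/(2·9.81) = 11.92 m
Δp = ρg·h_f = 721.0·9.81·11.92 = 84.29 kPa

Δp ≈ 84.3 kPa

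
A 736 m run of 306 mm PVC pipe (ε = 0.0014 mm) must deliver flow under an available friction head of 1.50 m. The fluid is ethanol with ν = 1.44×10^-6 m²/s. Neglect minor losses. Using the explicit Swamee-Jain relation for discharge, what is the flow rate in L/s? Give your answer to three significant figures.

Q ≈ 64.5 L/s

Swamee-Jain (Type II): Q = -0.965·√(gD⁵h_f/L)·ln[ε/(3.7D) + √(3.17ν²L/(gD³h_f))]
√(gD⁵h_f/L) = √(9.81·0.306⁵·1.50/736) = 0.007324
ε/(3.7D) = 1.24×10^-6; √(3.17ν²L/(gD³h_f)) = 1.07×10^-4
Q = -0.965·0.007324·ln(1.084×10^-4) = 0.06453 m³/s
Check: V = 0.877 m/s, Re = 1.86×10^5, f = 0.01579, h_f = 1.49 m ≈ 1.50 m ✓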